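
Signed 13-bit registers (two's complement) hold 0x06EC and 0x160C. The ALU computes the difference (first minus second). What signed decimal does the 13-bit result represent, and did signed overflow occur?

-3872; overflow

0x06EC = 0011011101100 = 1772 (signed)
0x160C = 1011000001100 = -2548 (signed)
Subtract via negate-and-add: invert 1011000001100 + 1 = 0100111110100 (i.e. 2548).
  0011011101100
+ 0100111110100
= 1000011100000
Result 1000011100000: MSB = 1 → 4320 − 8192 = -3872.
Both addends (after negating the subtrahend) are non-negative but the stored result is negative: signed overflow. The true value 1772 − (-2548) = 4320 lies outside [-4096, 4095].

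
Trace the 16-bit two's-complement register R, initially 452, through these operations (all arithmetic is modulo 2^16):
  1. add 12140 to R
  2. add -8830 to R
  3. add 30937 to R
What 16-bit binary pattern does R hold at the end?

1000011110001011

Start: R = 452 = 0000000111000100.
R = 452 + 12140 = 12592 = 0011000100110000
R = 12592 + (-8830) = 3762 = 0000111010110010
R = 3762 + 30937 = 34699; wraps to -30837 = 1000011110001011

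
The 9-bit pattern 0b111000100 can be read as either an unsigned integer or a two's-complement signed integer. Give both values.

unsigned = 452, signed = -60

Unsigned: 111000100 = 452.
Signed: MSB=1 → 452 − 512 = -60.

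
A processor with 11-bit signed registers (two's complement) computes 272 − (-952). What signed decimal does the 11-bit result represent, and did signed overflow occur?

-824; overflow

272 → 00100010000
-952 → 10001001000
Subtract via negate-and-add: invert 10001001000 + 1 = 01110111000 (i.e. 952).
  00100010000
+ 01110111000
= 10011001000
Result 10011001000: MSB = 1 → 1224 − 2048 = -824.
Both addends (after negating the subtrahend) are non-negative but the stored result is negative: signed overflow. The true value 272 − (-952) = 1224 lies outside [-1024, 1023].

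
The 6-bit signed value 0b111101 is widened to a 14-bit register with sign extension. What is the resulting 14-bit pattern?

11111111111101

MSB of 111101 is 1; replicate it into the new high bits.
11111111|111101 → 11111111111101 (still -3).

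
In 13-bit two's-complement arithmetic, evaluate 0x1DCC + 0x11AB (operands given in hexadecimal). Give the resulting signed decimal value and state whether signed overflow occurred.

3959; overflow

0x1DCC = 1110111001100 = -564 (signed)
0x11AB = 1000110101011 = -3669 (signed)
  1110111001100
+ 1000110101011
= 0111101110111  (discard carry-out 1)
Result 0111101110111: MSB = 0 → value 3959.
Both addends are negative but the stored result is non-negative: signed overflow. The true value -564 + (-3669) = -4233 lies outside [-4096, 4095].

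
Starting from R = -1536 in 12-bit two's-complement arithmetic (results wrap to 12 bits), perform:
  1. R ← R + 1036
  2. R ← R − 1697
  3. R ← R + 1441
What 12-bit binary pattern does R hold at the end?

Start: R = -1536 = 101000000000.
R = -1536 + 1036 = -500 = 111000001100
R = -500 − 1697 = -2197; wraps to 1899 = 011101101011
R = 1899 + 1441 = 3340; wraps to -756 = 110100001100

110100001100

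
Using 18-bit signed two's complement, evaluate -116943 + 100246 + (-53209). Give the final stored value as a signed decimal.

-69906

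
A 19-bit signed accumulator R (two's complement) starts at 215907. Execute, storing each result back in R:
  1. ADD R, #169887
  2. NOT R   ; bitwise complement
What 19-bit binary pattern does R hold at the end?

0100001110011111101

Start: R = 215907 = 0110100101101100011.
R = 215907 + 169887 = 385794; wraps to -138494 = 1011110001100000010
R = NOT 1011110001100000010 = 0100001110011111101 = 138493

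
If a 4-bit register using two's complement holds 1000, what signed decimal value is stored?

MSB is 1, so the value is negative.
Invert: 0111. Add 1: 1000 = 8. So the value is −8.

-8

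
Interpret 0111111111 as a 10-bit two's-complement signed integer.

511

MSB is 0, so the value is non-negative: 0111111111 = 511.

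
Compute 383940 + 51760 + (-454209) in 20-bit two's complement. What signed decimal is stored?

383940 + 51760 = 435700 (01101010010111110100)
435700 + (-454209) = -18509 (11111011011110110011)

-18509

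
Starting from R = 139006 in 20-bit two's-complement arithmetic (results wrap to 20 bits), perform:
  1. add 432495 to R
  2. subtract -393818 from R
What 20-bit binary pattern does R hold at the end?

11101011101011000111

Start: R = 139006 = 00100001111011111110.
R = 139006 + 432495 = 571501; wraps to -477075 = 10001011100001101101
R = -477075 − (-393818) = -83257 = 11101011101011000111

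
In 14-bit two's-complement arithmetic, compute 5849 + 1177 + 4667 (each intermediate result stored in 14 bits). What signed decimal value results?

5849 + 1177 = 7026 (01101101110010)
7026 + 4667 = 11693 → wraps to -4691 (10110110101101)

-4691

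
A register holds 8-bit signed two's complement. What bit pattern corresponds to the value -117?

10001011

|-117| = 117 = 01110101 in 8 bits.
Invert the bits: 10001010. Add 1: 10001011.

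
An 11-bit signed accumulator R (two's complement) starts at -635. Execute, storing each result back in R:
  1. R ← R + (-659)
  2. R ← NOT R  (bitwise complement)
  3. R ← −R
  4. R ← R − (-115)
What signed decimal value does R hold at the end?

870

Start: R = -635 = 10110000101.
R = -635 + (-659) = -1294; wraps to 754 = 01011110010
R = NOT 01011110010 = 10100001101 = -755
R = −(-755) = 755 = 01011110011
R = 755 − (-115) = 870 = 01101100110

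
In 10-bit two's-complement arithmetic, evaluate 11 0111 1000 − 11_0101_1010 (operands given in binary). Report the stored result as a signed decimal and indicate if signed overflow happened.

11 0111 1000 → 1101111000 = -136 (signed)
11_0101_1010 → 1101011010 = -166 (signed)
Subtract via negate-and-add: invert 1101011010 + 1 = 0010100110 (i.e. 166).
  1101111000
+ 0010100110
= 0000011110  (discard carry-out 1)
Result 0000011110: MSB = 0 → value 30.
Addends (after negating the subtrahend) have opposite signs, so signed overflow cannot occur.

30; no overflow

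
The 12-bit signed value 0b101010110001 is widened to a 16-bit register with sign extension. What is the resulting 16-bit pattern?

1111101010110001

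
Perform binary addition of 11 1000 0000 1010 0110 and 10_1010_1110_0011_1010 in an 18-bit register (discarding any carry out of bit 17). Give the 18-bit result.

100010111011100000

  111000000010100110
+ 101010111000111010
= 100010111011100000  (discard carry-out 1)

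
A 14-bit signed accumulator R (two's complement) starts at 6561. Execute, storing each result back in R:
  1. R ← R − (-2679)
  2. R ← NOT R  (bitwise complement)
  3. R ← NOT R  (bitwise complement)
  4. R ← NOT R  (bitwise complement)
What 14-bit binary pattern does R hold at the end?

01101111100111

Start: R = 6561 = 01100110100001.
R = 6561 − (-2679) = 9240; wraps to -7144 = 10010000011000
R = NOT 10010000011000 = 01101111100111 = 7143
R = NOT 01101111100111 = 10010000011000 = -7144
R = NOT 10010000011000 = 01101111100111 = 7143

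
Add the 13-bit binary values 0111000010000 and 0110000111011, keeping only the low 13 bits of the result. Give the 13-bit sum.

  0111000010000
+ 0110000111011
= 1101001001011

1101001001011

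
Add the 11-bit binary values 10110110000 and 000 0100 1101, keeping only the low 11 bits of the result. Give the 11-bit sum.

10111111101

  10110110000
+ 00001001101
= 10111111101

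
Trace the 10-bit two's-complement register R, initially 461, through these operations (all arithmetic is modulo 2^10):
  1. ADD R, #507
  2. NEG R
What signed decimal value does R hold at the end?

Start: R = 461 = 0111001101.
R = 461 + 507 = 968; wraps to -56 = 1111001000
R = −(-56) = 56 = 0000111000

56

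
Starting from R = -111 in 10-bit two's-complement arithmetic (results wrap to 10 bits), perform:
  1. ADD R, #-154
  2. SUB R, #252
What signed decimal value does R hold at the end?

507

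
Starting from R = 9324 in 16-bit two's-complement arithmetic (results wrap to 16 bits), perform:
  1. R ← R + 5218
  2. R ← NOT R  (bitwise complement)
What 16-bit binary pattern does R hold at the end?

1100011100110001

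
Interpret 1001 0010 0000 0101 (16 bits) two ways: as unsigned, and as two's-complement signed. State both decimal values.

unsigned = 37381, signed = -28155

Unsigned: 1001001000000101 = 37381.
Signed: MSB=1 → 37381 − 65536 = -28155.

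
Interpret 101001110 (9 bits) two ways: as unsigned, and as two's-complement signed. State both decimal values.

unsigned = 334, signed = -178

Unsigned: 101001110 = 334.
Signed: MSB=1 → 334 − 512 = -178.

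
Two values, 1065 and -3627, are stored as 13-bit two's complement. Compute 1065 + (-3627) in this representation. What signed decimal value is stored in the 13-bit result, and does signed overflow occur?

1065 → 0010000101001
-3627 → 1000111010101
  0010000101001
+ 1000111010101
= 1010111111110
Result 1010111111110: MSB = 1 → 5630 − 8192 = -2562.
Addends have opposite signs, so signed overflow cannot occur.

-2562; no overflow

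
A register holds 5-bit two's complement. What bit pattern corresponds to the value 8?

8 is non-negative, so write it directly in 5 bits: 01000.

01000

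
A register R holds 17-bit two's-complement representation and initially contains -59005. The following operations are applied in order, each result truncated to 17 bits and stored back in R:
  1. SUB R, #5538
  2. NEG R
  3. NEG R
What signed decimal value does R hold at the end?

Start: R = -59005 = 10001100110000011.
R = -59005 − 5538 = -64543 = 10000001111100001
R = −(-64543) = 64543 = 01111110000011111
R = −(64543) = -64543 = 10000001111100001

-64543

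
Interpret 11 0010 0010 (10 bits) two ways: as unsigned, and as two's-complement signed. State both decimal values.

unsigned = 802, signed = -222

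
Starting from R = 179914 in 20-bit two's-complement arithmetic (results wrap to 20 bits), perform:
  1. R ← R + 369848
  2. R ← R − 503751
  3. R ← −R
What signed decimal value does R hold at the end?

Start: R = 179914 = 00101011111011001010.
R = 179914 + 369848 = 549762; wraps to -498814 = 10000110001110000010
R = -498814 − 503751 = -1002565; wraps to 46011 = 00001011001110111011
R = −(46011) = -46011 = 11110100110001000101

-46011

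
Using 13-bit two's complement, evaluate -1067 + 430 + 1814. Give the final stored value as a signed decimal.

-1067 + 430 = -637 (1110110000011)
-637 + 1814 = 1177 (0010010011001)

1177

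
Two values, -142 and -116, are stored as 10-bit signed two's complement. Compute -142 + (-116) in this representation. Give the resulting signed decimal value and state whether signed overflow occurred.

-258; no overflow

-142 → 1101110010
-116 → 1110001100
  1101110010
+ 1110001100
= 1011111110  (discard carry-out 1)
Result 1011111110: MSB = 1 → 766 − 1024 = -258.
Both addends are negative and so is the stored result: no signed overflow.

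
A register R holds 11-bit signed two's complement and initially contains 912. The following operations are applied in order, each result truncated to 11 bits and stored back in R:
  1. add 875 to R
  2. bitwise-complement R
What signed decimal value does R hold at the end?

Start: R = 912 = 01110010000.
R = 912 + 875 = 1787; wraps to -261 = 11011111011
R = NOT 11011111011 = 00100000100 = 260

260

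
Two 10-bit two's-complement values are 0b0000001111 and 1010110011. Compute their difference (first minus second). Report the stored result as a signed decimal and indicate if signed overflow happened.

0b0000001111 → 0000001111 = 15 (signed)
1010110011 = -333 (signed)
Subtract via negate-and-add: invert 1010110011 + 1 = 0101001101 (i.e. 333).
  0000001111
+ 0101001101
= 0101011100
Result 0101011100: MSB = 0 → value 348.
Both addends (after negating the subtrahend) are non-negative and so is the stored result: no signed overflow.

348; no overflow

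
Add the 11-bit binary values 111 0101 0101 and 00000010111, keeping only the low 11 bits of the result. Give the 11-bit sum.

11101101100

  11101010101
+ 00000010111
= 11101101100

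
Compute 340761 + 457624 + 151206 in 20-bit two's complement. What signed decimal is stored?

340761 + 457624 = 798385 → wraps to -250191 (11000010111010110001)
-250191 + 151206 = -98985 (11100111110101010111)

-98985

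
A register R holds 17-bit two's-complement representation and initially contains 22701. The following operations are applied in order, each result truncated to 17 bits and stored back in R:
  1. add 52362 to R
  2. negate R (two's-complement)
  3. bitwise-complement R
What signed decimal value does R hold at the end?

Start: R = 22701 = 00101100010101101.
R = 22701 + 52362 = 75063; wraps to -56009 = 10010010100110111
R = −(-56009) = 56009 = 01101101011001001
R = NOT 01101101011001001 = 10010010100110110 = -56010

-56010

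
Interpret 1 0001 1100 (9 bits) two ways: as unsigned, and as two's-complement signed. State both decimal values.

Unsigned: 100011100 = 284.
Signed: MSB=1 → 284 − 512 = -228.

unsigned = 284, signed = -228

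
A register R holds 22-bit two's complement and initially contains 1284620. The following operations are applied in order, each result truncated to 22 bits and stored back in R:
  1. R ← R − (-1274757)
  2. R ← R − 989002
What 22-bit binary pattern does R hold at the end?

0101111111011001000111

Start: R = 1284620 = 0100111001101000001100.
R = 1284620 − (-1274757) = 2559377; wraps to -1634927 = 1001110000110110010001
R = -1634927 − 989002 = -2623929; wraps to 1570375 = 0101111111011001000111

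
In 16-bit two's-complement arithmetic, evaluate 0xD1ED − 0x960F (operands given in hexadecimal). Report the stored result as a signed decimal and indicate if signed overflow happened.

15326; no overflow

0xD1ED = 1101000111101101 = -11795 (signed)
0x960F = 1001011000001111 = -27121 (signed)
Subtract via negate-and-add: invert 1001011000001111 + 1 = 0110100111110001 (i.e. 27121).
  1101000111101101
+ 0110100111110001
= 0011101111011110  (discard carry-out 1)
Result 0011101111011110: MSB = 0 → value 15326.
Addends (after negating the subtrahend) have opposite signs, so signed overflow cannot occur.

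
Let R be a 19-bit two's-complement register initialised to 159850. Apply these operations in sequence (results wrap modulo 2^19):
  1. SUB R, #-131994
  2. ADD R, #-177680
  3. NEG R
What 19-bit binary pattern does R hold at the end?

1100100001000001100

Start: R = 159850 = 0100111000001101010.
R = 159850 − (-131994) = 291844; wraps to -232444 = 1000111010000000100
R = -232444 + (-177680) = -410124; wraps to 114164 = 0011011110111110100
R = −(114164) = -114164 = 1100100001000001100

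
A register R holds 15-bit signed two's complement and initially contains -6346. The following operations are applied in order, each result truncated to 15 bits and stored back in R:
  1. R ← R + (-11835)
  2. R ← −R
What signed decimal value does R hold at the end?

-14587

Start: R = -6346 = 110011100110110.
R = -6346 + (-11835) = -18181; wraps to 14587 = 011100011111011
R = −(14587) = -14587 = 100011100000101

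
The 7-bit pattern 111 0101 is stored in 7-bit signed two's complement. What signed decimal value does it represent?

-11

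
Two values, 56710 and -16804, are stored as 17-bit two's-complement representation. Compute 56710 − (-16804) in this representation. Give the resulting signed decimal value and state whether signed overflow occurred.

56710 → 01101110110000110
-16804 → 11011111001011100
Subtract via negate-and-add: invert 11011111001011100 + 1 = 00100000110100100 (i.e. 16804).
  01101110110000110
+ 00100000110100100
= 10001111100101010
Result 10001111100101010: MSB = 1 → 73514 − 131072 = -57558.
Both addends (after negating the subtrahend) are non-negative but the stored result is negative: signed overflow. The true value 56710 − (-16804) = 73514 lies outside [-65536, 65535].

-57558; overflow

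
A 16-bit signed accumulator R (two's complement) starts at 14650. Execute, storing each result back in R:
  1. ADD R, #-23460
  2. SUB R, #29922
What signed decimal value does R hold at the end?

Start: R = 14650 = 0011100100111010.
R = 14650 + (-23460) = -8810 = 1101110110010110
R = -8810 − 29922 = -38732; wraps to 26804 = 0110100010110100

26804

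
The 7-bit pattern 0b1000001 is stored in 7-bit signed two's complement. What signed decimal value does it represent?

MSB is 1, so the value is negative.
Invert: 0111110. Add 1: 0111111 = 63. So the value is −63.

-63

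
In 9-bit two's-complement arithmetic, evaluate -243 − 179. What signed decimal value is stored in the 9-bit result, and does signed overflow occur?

-243 → 100001101
179 → 010110011
Subtract via negate-and-add: invert 010110011 + 1 = 101001101 (i.e. -179).
  100001101
+ 101001101
= 001011010  (discard carry-out 1)
Result 001011010: MSB = 0 → value 90.
Both addends (after negating the subtrahend) are negative but the stored result is non-negative: signed overflow. The true value -243 − 179 = -422 lies outside [-256, 255].

90; overflow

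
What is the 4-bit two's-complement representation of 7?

0111

7 is non-negative, so write it directly in 4 bits: 0111.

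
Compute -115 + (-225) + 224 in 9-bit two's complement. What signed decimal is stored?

-116

-115 + (-225) = -340 → wraps to 172 (010101100)
172 + 224 = 396 → wraps to -116 (110001100)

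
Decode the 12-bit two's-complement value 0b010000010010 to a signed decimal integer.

1042

MSB is 0, so the value is non-negative: 010000010010 = 1042.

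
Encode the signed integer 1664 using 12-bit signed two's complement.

1664 is non-negative, so write it directly in 12 bits: 011010000000.

011010000000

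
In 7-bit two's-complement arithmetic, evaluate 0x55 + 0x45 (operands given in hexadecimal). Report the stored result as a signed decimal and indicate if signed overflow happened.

26; overflow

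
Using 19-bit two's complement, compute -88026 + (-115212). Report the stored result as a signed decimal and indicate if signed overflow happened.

-203238; no overflow

-88026 → 1101010100000100110
-115212 → 1100011110111110100
  1101010100000100110
+ 1100011110111110100
= 1001110011000011010  (discard carry-out 1)
Result 1001110011000011010: MSB = 1 → 321050 − 524288 = -203238.
Both addends are negative and so is the stored result: no signed overflow.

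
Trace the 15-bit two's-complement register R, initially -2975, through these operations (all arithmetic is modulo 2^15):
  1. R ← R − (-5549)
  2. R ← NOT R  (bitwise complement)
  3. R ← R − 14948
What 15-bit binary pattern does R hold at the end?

Start: R = -2975 = 111010001100001.
R = -2975 − (-5549) = 2574 = 000101000001110
R = NOT 000101000001110 = 111010111110001 = -2575
R = -2575 − 14948 = -17523; wraps to 15245 = 011101110001101

011101110001101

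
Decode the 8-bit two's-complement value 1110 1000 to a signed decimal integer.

-24

MSB is 1, so the value is negative.
Invert: 00010111. Add 1: 00011000 = 24. So the value is −24.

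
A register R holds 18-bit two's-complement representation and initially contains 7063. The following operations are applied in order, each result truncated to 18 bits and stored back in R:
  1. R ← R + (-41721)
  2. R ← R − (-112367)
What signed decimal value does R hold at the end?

Start: R = 7063 = 000001101110010111.
R = 7063 + (-41721) = -34658 = 110111100010011110
R = -34658 − (-112367) = 77709 = 010010111110001101

77709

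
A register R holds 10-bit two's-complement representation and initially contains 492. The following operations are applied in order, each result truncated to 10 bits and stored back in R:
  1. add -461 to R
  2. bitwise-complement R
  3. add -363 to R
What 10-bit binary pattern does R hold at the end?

1001110101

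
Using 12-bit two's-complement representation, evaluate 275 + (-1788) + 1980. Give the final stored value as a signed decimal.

275 + (-1788) = -1513 (101000010111)
-1513 + 1980 = 467 (000111010011)

467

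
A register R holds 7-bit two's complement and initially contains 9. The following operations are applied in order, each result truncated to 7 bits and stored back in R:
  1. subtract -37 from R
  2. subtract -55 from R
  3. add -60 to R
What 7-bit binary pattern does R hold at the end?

Start: R = 9 = 0001001.
R = 9 − (-37) = 46 = 0101110
R = 46 − (-55) = 101; wraps to -27 = 1100101
R = -27 + (-60) = -87; wraps to 41 = 0101001

0101001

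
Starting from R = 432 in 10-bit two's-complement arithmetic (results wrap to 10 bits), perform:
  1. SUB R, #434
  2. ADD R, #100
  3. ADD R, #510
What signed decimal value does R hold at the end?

-416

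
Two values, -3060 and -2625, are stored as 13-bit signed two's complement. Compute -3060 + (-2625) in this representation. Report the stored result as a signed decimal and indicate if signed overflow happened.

-3060 → 1010000001100
-2625 → 1010110111111
  1010000001100
+ 1010110111111
= 0100111001011  (discard carry-out 1)
Result 0100111001011: MSB = 0 → value 2507.
Both addends are negative but the stored result is non-negative: signed overflow. The true value -3060 + (-2625) = -5685 lies outside [-4096, 4095].

2507; overflow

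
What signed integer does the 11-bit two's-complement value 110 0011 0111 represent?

MSB is 1, so the value is negative.
Invert: 00111001000. Add 1: 00111001001 = 457. So the value is −457.

-457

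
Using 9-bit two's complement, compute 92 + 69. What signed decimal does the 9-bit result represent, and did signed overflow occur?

161; no overflow

92 → 001011100
69 → 001000101
  001011100
+ 001000101
= 010100001
Result 010100001: MSB = 0 → value 161.
Both addends are non-negative and so is the stored result: no signed overflow.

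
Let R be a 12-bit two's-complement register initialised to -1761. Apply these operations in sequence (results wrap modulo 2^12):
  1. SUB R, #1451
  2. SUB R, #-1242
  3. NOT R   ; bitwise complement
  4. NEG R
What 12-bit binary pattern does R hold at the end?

100001001111

Start: R = -1761 = 100100011111.
R = -1761 − 1451 = -3212; wraps to 884 = 001101110100
R = 884 − (-1242) = 2126; wraps to -1970 = 100001001110
R = NOT 100001001110 = 011110110001 = 1969
R = −(1969) = -1969 = 100001001111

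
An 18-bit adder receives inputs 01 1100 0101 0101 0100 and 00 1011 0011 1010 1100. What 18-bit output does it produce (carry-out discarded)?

100111100100000000

  011100010101010100
+ 001011001110101100
= 100111100100000000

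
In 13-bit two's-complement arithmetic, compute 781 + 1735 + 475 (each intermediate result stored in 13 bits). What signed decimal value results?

781 + 1735 = 2516 (0100111010100)
2516 + 475 = 2991 (0101110101111)

2991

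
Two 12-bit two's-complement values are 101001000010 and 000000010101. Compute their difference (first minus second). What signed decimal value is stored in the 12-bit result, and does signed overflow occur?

-1491; no overflow

101001000010 = -1470 (signed)
000000010101 = 21 (signed)
Subtract via negate-and-add: invert 000000010101 + 1 = 111111101011 (i.e. -21).
  101001000010
+ 111111101011
= 101000101101  (discard carry-out 1)
Result 101000101101: MSB = 1 → 2605 − 4096 = -1491.
Both addends (after negating the subtrahend) are negative and so is the stored result: no signed overflow.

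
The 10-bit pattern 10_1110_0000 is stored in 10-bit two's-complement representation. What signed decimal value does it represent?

-288

MSB is 1, so the value is negative.
Invert: 0100011111. Add 1: 0100100000 = 288. So the value is −288.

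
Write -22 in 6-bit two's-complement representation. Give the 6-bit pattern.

101010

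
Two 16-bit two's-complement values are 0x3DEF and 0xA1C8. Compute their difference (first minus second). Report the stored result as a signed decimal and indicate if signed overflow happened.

-25561; overflow

0x3DEF = 0011110111101111 = 15855 (signed)
0xA1C8 = 1010000111001000 = -24120 (signed)
Subtract via negate-and-add: invert 1010000111001000 + 1 = 0101111000111000 (i.e. 24120).
  0011110111101111
+ 0101111000111000
= 1001110000100111
Result 1001110000100111: MSB = 1 → 39975 − 65536 = -25561.
Both addends (after negating the subtrahend) are non-negative but the stored result is negative: signed overflow. The true value 15855 − (-24120) = 39975 lies outside [-32768, 32767].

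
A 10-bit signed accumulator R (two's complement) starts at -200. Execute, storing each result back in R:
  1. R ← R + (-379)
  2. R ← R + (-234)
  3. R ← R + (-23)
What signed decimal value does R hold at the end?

188

Start: R = -200 = 1100111000.
R = -200 + (-379) = -579; wraps to 445 = 0110111101
R = 445 + (-234) = 211 = 0011010011
R = 211 + (-23) = 188 = 0010111100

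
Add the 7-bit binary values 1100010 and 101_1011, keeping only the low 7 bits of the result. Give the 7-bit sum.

  1100010
+ 1011011
= 0111101  (discard carry-out 1)

0111101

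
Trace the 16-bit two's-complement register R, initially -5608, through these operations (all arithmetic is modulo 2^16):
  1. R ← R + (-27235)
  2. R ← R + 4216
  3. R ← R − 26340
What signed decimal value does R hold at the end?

10569

Start: R = -5608 = 1110101000011000.
R = -5608 + (-27235) = -32843; wraps to 32693 = 0111111110110101
R = 32693 + 4216 = 36909; wraps to -28627 = 1001000000101101
R = -28627 − 26340 = -54967; wraps to 10569 = 0010100101001001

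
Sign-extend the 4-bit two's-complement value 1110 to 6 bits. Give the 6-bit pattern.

111110

MSB of 1110 is 1; replicate it into the new high bits.
11|1110 → 111110 (still -2).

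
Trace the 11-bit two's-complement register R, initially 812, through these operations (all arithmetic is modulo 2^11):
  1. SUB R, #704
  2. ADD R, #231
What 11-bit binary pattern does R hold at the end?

Start: R = 812 = 01100101100.
R = 812 − 704 = 108 = 00001101100
R = 108 + 231 = 339 = 00101010011

00101010011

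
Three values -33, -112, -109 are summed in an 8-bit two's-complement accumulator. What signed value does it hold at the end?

2

-33 + (-112) = -145 → wraps to 111 (01101111)
111 + (-109) = 2 (00000010)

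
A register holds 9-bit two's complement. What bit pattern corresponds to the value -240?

100010000

|-240| = 240 = 011110000 in 9 bits.
Invert the bits: 100001111. Add 1: 100010000.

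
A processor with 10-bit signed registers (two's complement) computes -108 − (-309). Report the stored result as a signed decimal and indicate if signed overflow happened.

-108 → 1110010100
-309 → 1011001011
Subtract via negate-and-add: invert 1011001011 + 1 = 0100110101 (i.e. 309).
  1110010100
+ 0100110101
= 0011001001  (discard carry-out 1)
Result 0011001001: MSB = 0 → value 201.
Addends (after negating the subtrahend) have opposite signs, so signed overflow cannot occur.

201; no overflow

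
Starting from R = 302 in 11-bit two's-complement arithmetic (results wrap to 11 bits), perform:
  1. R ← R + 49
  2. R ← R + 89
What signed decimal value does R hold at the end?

440

Start: R = 302 = 00100101110.
R = 302 + 49 = 351 = 00101011111
R = 351 + 89 = 440 = 00110111000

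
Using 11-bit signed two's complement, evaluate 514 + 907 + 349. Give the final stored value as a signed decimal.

514 + 907 = 1421 → wraps to -627 (10110001101)
-627 + 349 = -278 (11011101010)

-278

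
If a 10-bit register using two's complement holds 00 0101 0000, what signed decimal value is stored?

80

MSB is 0, so the value is non-negative: 0001010000 = 80.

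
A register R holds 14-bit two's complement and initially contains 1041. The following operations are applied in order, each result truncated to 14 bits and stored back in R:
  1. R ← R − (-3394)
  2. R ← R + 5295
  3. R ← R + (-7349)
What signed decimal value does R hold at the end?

2381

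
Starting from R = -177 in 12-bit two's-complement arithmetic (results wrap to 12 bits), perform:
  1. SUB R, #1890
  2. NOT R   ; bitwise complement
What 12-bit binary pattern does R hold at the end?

100000010010

Start: R = -177 = 111101001111.
R = -177 − 1890 = -2067; wraps to 2029 = 011111101101
R = NOT 011111101101 = 100000010010 = -2030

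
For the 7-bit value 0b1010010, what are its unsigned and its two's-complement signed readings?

unsigned = 82, signed = -46

Unsigned: 1010010 = 82.
Signed: MSB=1 → 82 − 128 = -46.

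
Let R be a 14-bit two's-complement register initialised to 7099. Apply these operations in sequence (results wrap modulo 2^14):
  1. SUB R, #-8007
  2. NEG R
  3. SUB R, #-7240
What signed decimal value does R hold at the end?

-7866

Start: R = 7099 = 01101110111011.
R = 7099 − (-8007) = 15106; wraps to -1278 = 11101100000010
R = −(-1278) = 1278 = 00010011111110
R = 1278 − (-7240) = 8518; wraps to -7866 = 10000101000110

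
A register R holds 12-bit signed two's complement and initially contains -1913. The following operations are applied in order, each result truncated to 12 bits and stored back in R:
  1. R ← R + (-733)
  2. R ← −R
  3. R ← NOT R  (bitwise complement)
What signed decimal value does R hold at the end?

1449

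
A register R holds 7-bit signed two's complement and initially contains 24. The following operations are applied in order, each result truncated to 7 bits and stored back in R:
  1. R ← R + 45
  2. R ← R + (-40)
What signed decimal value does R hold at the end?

29

Start: R = 24 = 0011000.
R = 24 + 45 = 69; wraps to -59 = 1000101
R = -59 + (-40) = -99; wraps to 29 = 0011101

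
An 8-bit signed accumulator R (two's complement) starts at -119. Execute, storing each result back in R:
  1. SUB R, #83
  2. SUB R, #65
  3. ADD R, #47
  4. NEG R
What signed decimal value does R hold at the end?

Start: R = -119 = 10001001.
R = -119 − 83 = -202; wraps to 54 = 00110110
R = 54 − 65 = -11 = 11110101
R = -11 + 47 = 36 = 00100100
R = −(36) = -36 = 11011100

-36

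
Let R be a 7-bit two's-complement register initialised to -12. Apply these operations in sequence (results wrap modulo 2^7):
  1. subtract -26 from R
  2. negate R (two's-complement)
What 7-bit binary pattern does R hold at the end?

1110010

Start: R = -12 = 1110100.
R = -12 − (-26) = 14 = 0001110
R = −(14) = -14 = 1110010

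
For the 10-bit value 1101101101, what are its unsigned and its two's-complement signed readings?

Unsigned: 1101101101 = 877.
Signed: MSB=1 → 877 − 1024 = -147.

unsigned = 877, signed = -147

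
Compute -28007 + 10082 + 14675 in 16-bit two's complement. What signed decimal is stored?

-28007 + 10082 = -17925 (1011100111111011)
-17925 + 14675 = -3250 (1111001101001110)

-3250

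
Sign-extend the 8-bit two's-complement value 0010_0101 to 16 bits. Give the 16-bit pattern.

MSB of 00100101 is 0; replicate it into the new high bits.
00000000|00100101 → 0000000000100101 (still 37).

0000000000100101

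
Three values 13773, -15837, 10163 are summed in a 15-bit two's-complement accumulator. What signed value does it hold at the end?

13773 + (-15837) = -2064 (111011111110000)
-2064 + 10163 = 8099 (001111110100011)

8099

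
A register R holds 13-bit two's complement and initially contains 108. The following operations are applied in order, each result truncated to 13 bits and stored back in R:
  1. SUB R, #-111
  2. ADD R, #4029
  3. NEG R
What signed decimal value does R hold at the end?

3944

Start: R = 108 = 0000001101100.
R = 108 − (-111) = 219 = 0000011011011
R = 219 + 4029 = 4248; wraps to -3944 = 1000010011000
R = −(-3944) = 3944 = 0111101101000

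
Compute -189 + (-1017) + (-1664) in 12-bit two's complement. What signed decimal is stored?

1226

-189 + (-1017) = -1206 (101101001010)
-1206 + (-1664) = -2870 → wraps to 1226 (010011001010)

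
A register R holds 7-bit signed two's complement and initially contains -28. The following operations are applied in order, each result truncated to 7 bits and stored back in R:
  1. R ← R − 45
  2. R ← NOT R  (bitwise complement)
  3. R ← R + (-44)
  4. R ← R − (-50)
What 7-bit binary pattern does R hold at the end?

Start: R = -28 = 1100100.
R = -28 − 45 = -73; wraps to 55 = 0110111
R = NOT 0110111 = 1001000 = -56
R = -56 + (-44) = -100; wraps to 28 = 0011100
R = 28 − (-50) = 78; wraps to -50 = 1001110

1001110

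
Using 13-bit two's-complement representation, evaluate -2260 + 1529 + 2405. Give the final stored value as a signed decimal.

1674

-2260 + 1529 = -731 (1110100100101)
-731 + 2405 = 1674 (0011010001010)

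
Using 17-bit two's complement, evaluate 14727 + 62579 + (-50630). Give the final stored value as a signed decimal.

26676

14727 + 62579 = 77306 → wraps to -53766 (10010110111111010)
-53766 + (-50630) = -104396 → wraps to 26676 (00110100000110100)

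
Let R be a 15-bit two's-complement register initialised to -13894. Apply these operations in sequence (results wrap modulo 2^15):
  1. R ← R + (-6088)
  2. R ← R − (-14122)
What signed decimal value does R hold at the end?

-5860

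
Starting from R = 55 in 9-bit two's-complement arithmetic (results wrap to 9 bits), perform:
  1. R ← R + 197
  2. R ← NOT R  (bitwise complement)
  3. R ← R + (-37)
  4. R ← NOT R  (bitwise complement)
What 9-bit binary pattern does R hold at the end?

100100001

Start: R = 55 = 000110111.
R = 55 + 197 = 252 = 011111100
R = NOT 011111100 = 100000011 = -253
R = -253 + (-37) = -290; wraps to 222 = 011011110
R = NOT 011011110 = 100100001 = -223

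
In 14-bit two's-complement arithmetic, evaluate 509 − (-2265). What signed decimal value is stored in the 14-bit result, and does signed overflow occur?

509 → 00000111111101
-2265 → 11011100100111
Subtract via negate-and-add: invert 11011100100111 + 1 = 00100011011001 (i.e. 2265).
  00000111111101
+ 00100011011001
= 00101011010110
Result 00101011010110: MSB = 0 → value 2774.
Both addends (after negating the subtrahend) are non-negative and so is the stored result: no signed overflow.

2774; no overflow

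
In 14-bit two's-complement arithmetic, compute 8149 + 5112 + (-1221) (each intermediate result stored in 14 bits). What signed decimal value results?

-4344

8149 + 5112 = 13261 → wraps to -3123 (11001111001101)
-3123 + (-1221) = -4344 (10111100001000)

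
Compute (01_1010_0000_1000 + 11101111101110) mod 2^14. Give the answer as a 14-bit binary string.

01010111110110

  01101000001000
+ 11101111101110
= 01010111110110  (discard carry-out 1)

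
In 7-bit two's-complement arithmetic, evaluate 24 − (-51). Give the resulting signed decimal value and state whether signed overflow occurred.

24 → 0011000
-51 → 1001101
Subtract via negate-and-add: invert 1001101 + 1 = 0110011 (i.e. 51).
  0011000
+ 0110011
= 1001011
Result 1001011: MSB = 1 → 75 − 128 = -53.
Both addends (after negating the subtrahend) are non-negative but the stored result is negative: signed overflow. The true value 24 − (-51) = 75 lies outside [-64, 63].

-53; overflow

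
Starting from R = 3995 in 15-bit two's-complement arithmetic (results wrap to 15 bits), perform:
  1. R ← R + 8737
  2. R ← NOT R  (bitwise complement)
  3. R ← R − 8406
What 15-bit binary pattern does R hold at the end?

010110101101101

Start: R = 3995 = 000111110011011.
R = 3995 + 8737 = 12732 = 011000110111100
R = NOT 011000110111100 = 100111001000011 = -12733
R = -12733 − 8406 = -21139; wraps to 11629 = 010110101101101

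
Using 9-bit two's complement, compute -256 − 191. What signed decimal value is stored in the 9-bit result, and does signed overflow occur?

65; overflow

-256 → 100000000
191 → 010111111
Subtract via negate-and-add: invert 010111111 + 1 = 101000001 (i.e. -191).
  100000000
+ 101000001
= 001000001  (discard carry-out 1)
Result 001000001: MSB = 0 → value 65.
Both addends (after negating the subtrahend) are negative but the stored result is non-negative: signed overflow. The true value -256 − 191 = -447 lies outside [-256, 255].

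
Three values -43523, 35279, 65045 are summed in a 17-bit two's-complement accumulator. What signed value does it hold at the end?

56801

-43523 + 35279 = -8244 (11101111111001100)
-8244 + 65045 = 56801 (01101110111100001)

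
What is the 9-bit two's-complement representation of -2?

|-2| = 2 = 000000010 in 9 bits.
Invert the bits: 111111101. Add 1: 111111110.

111111110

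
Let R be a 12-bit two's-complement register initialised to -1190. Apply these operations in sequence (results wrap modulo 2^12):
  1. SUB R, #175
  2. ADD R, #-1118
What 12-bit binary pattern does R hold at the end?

011001001101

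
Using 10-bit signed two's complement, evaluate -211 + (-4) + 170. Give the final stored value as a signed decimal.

-45

-211 + (-4) = -215 (1100101001)
-215 + 170 = -45 (1111010011)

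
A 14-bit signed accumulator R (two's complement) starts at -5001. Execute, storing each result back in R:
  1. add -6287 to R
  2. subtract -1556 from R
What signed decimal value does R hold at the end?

6652

Start: R = -5001 = 10110001110111.
R = -5001 + (-6287) = -11288; wraps to 5096 = 01001111101000
R = 5096 − (-1556) = 6652 = 01100111111100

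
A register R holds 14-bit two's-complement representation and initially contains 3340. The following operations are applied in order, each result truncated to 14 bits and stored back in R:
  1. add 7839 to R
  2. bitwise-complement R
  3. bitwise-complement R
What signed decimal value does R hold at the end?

Start: R = 3340 = 00110100001100.
R = 3340 + 7839 = 11179; wraps to -5205 = 10101110101011
R = NOT 10101110101011 = 01010001010100 = 5204
R = NOT 01010001010100 = 10101110101011 = -5205

-5205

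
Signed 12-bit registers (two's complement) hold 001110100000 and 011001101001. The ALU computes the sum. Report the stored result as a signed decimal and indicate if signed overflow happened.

-1527; overflow

001110100000 = 928 (signed)
011001101001 = 1641 (signed)
  001110100000
+ 011001101001
= 101000001001
Result 101000001001: MSB = 1 → 2569 − 4096 = -1527.
Both addends are non-negative but the stored result is negative: signed overflow. The true value 928 + 1641 = 2569 lies outside [-2048, 2047].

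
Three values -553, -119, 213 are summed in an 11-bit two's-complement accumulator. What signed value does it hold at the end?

-459

-553 + (-119) = -672 (10101100000)
-672 + 213 = -459 (11000110101)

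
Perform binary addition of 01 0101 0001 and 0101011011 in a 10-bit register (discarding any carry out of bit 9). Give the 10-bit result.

  0101010001
+ 0101011011
= 1010101100

1010101100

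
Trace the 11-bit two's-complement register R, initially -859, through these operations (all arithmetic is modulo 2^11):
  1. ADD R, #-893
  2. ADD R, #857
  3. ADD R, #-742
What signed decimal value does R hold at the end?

411

Start: R = -859 = 10010100101.
R = -859 + (-893) = -1752; wraps to 296 = 00100101000
R = 296 + 857 = 1153; wraps to -895 = 10010000001
R = -895 + (-742) = -1637; wraps to 411 = 00110011011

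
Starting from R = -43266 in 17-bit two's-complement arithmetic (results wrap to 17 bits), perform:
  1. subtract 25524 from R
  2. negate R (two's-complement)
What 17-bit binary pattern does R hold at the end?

Start: R = -43266 = 10101011011111110.
R = -43266 − 25524 = -68790; wraps to 62282 = 01111001101001010
R = −(62282) = -62282 = 10000110010110110

10000110010110110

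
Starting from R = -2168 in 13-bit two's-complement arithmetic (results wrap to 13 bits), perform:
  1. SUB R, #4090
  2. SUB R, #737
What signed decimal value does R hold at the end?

1197

Start: R = -2168 = 1011110001000.
R = -2168 − 4090 = -6258; wraps to 1934 = 0011110001110
R = 1934 − 737 = 1197 = 0010010101101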